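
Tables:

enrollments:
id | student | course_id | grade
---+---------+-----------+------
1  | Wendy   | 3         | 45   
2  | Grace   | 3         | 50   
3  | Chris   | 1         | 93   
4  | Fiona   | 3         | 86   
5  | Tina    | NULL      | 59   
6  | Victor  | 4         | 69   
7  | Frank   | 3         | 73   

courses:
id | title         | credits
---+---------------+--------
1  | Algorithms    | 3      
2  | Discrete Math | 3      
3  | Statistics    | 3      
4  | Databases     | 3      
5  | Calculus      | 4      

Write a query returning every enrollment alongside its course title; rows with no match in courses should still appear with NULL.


LEFT JOIN keeps every row from enrollments (the left table); where course_id has no match in courses, the course columns become NULL. Walk through each enrollment:
  - enrollment 1 (Wendy): course_id=3 -> matches Statistics
  - enrollment 2 (Grace): course_id=3 -> matches Statistics
  - enrollment 3 (Chris): course_id=1 -> matches Algorithms
  - enrollment 4 (Fiona): course_id=3 -> matches Statistics
  - enrollment 5 (Tina): course_id=NULL, no match -> kept with NULL
  - enrollment 6 (Victor): course_id=4 -> matches Databases
  - enrollment 7 (Frank): course_id=3 -> matches Statistics
All 7 rows appear; 1 has NULL course.

SQL:
SELECT a.student, b.title AS course
FROM enrollments a
LEFT JOIN courses b ON a.course_id = b.id

Result:
student | course    
--------+-----------
Wendy   | Statistics
Grace   | Statistics
Chris   | Algorithms
Fiona   | Statistics
Tina    | NULL      
Victor  | Databases 
Frank   | Statistics


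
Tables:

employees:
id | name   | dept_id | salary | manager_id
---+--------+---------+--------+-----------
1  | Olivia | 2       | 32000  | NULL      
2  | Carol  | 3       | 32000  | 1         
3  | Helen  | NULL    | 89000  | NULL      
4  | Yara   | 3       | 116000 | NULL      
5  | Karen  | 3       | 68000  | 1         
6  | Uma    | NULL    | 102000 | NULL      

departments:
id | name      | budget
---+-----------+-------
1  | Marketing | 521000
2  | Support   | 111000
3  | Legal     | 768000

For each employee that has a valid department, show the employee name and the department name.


INNER JOIN keeps only employees rows whose dept_id matches an id in departments. Walk through each employee:
  - employee 1 (Olivia): dept_id=2 -> matches Support
  - employee 2 (Carol): dept_id=3 -> matches Legal
  - employee 3 (Helen): dept_id=NULL, no match -> dropped
  - employee 4 (Yara): dept_id=3 -> matches Legal
  - employee 5 (Karen): dept_id=3 -> matches Legal
  - employee 6 (Uma): dept_id=NULL, no match -> dropped
So 2 of 6 rows are dropped.

SQL:
SELECT a.name, b.name AS department
FROM employees a
INNER JOIN departments b ON a.dept_id = b.id

Result:
name   | department
-------+-----------
Olivia | Support   
Carol  | Legal     
Yara   | Legal     
Karen  | Legal     


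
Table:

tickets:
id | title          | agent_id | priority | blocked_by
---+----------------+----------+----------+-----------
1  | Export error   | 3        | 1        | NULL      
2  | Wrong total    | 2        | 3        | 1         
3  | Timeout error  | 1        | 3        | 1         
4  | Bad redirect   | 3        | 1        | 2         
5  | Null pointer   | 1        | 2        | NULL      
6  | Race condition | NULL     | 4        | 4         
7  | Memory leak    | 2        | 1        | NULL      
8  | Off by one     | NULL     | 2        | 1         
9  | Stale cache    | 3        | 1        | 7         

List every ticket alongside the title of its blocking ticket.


This is a self-join: tickets is joined to a second copy of itself, matching each row's blocked_by to another row's id. Use LEFT JOIN so rows with blocked_by=NULL are kept.
  - ticket 1 (Export error): blocked_by=NULL -> NULL
  - ticket 2 (Wrong total): blocked_by=1 -> Export error
  - ticket 3 (Timeout error): blocked_by=1 -> Export error
  - ticket 4 (Bad redirect): blocked_by=2 -> Wrong total
  - ticket 5 (Null pointer): blocked_by=NULL -> NULL
  - ticket 6 (Race condition): blocked_by=4 -> Bad redirect
  - ticket 7 (Memory leak): blocked_by=NULL -> NULL
  - ticket 8 (Off by one): blocked_by=1 -> Export error
  - ticket 9 (Stale cache): blocked_by=7 -> Memory leak

SQL:
SELECT a.title AS item, b.title AS blocked_by
FROM tickets a
LEFT JOIN tickets b ON a.blocked_by = b.id

Result:
item           | blocked_by  
---------------+-------------
Export error   | NULL        
Wrong total    | Export error
Timeout error  | Export error
Bad redirect   | Wrong total 
Null pointer   | NULL        
Race condition | Bad redirect
Memory leak    | NULL        
Off by one     | Export error
Stale cache    | Memory leak 


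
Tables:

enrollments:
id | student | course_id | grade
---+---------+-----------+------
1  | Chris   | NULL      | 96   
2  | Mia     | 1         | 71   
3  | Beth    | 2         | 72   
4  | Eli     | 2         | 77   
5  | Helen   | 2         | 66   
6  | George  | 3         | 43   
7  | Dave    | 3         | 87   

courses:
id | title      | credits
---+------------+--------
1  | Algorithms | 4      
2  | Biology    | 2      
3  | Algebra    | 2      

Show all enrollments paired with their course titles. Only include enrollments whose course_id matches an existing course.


INNER JOIN keeps only enrollments rows whose course_id matches an id in courses. Walk through each enrollment:
  - enrollment 1 (Chris): course_id=NULL, no match -> dropped
  - enrollment 2 (Mia): course_id=1 -> matches Algorithms
  - enrollment 3 (Beth): course_id=2 -> matches Biology
  - enrollment 4 (Eli): course_id=2 -> matches Biology
  - enrollment 5 (Helen): course_id=2 -> matches Biology
  - enrollment 6 (George): course_id=3 -> matches Algebra
  - enrollment 7 (Dave): course_id=3 -> matches Algebra
So 1 of 7 rows is dropped.

SQL:
SELECT a.student, b.title AS course
FROM enrollments a
INNER JOIN courses b ON a.course_id = b.id

Result:
student | course    
--------+-----------
Mia     | Algorithms
Beth    | Biology   
Eli     | Biology   
Helen   | Biology   
George  | Algebra   
Dave    | Algebra   


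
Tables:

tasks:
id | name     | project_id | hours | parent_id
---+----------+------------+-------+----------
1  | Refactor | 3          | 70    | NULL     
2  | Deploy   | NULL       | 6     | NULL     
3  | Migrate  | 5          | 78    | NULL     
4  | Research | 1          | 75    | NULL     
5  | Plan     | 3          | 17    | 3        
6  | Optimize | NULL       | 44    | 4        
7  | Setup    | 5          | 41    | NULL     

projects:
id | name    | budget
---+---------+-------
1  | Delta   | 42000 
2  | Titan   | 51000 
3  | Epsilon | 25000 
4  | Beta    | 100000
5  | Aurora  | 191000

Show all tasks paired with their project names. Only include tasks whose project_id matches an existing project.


INNER JOIN keeps only tasks rows whose project_id matches an id in projects. Walk through each task:
  - task 1 (Refactor): project_id=3 -> matches Epsilon
  - task 2 (Deploy): project_id=NULL, no match -> dropped
  - task 3 (Migrate): project_id=5 -> matches Aurora
  - task 4 (Research): project_id=1 -> matches Delta
  - task 5 (Plan): project_id=3 -> matches Epsilon
  - task 6 (Optimize): project_id=NULL, no match -> dropped
  - task 7 (Setup): project_id=5 -> matches Aurora
So 2 of 7 rows are dropped.

SQL:
SELECT a.name, b.name AS project
FROM tasks a
INNER JOIN projects b ON a.project_id = b.id

Result:
name     | project
---------+--------
Refactor | Epsilon
Migrate  | Aurora 
Research | Delta  
Plan     | Epsilon
Setup    | Aurora 


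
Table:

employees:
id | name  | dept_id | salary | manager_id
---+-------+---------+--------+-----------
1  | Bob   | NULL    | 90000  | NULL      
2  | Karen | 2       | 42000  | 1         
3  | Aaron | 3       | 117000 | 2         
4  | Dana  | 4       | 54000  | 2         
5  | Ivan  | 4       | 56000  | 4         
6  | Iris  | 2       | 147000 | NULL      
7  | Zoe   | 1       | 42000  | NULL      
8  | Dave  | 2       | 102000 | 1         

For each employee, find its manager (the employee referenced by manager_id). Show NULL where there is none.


This is a self-join: employees is joined to a second copy of itself, matching each row's manager_id to another row's id. Use LEFT JOIN so rows with manager_id=NULL are kept.
  - employee 1 (Bob): manager_id=NULL -> NULL
  - employee 2 (Karen): manager_id=1 -> Bob
  - employee 3 (Aaron): manager_id=2 -> Karen
  - employee 4 (Dana): manager_id=2 -> Karen
  - employee 5 (Ivan): manager_id=4 -> Dana
  - employee 6 (Iris): manager_id=NULL -> NULL
  - employee 7 (Zoe): manager_id=NULL -> NULL
  - employee 8 (Dave): manager_id=1 -> Bob

SQL:
SELECT a.name AS item, b.name AS manager
FROM employees a
LEFT JOIN employees b ON a.manager_id = b.id

Result:
item  | manager
------+--------
Bob   | NULL   
Karen | Bob    
Aaron | Karen  
Dana  | Karen  
Ivan  | Dana   
Iris  | NULL   
Zoe   | NULL   
Dave  | Bob    


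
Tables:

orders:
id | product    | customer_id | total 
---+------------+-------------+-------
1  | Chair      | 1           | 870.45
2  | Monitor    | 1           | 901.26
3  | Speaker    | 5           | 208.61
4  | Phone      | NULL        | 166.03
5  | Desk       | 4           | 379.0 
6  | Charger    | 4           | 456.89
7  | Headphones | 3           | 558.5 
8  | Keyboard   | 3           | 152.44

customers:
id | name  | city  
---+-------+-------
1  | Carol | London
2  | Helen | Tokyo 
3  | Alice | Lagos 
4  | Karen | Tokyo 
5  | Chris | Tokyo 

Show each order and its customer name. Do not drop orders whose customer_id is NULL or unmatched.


LEFT JOIN keeps every row from orders (the left table); where customer_id has no match in customers, the customer columns become NULL. Walk through each order:
  - order 1 (Chair): customer_id=1 -> matches Carol
  - order 2 (Monitor): customer_id=1 -> matches Carol
  - order 3 (Speaker): customer_id=5 -> matches Chris
  - order 4 (Phone): customer_id=NULL, no match -> kept with NULL
  - order 5 (Desk): customer_id=4 -> matches Karen
  - order 6 (Charger): customer_id=4 -> matches Karen
  - order 7 (Headphones): customer_id=3 -> matches Alice
  - order 8 (Keyboard): customer_id=3 -> matches Alice
All 8 rows appear; 1 has NULL customer.

SQL:
SELECT a.product, b.name AS customer
FROM orders a
LEFT JOIN customers b ON a.customer_id = b.id

Result:
product    | customer
-----------+---------
Chair      | Carol   
Monitor    | Carol   
Speaker    | Chris   
Phone      | NULL    
Desk       | Karen   
Charger    | Karen   
Headphones | Alice   
Keyboard   | Alice   


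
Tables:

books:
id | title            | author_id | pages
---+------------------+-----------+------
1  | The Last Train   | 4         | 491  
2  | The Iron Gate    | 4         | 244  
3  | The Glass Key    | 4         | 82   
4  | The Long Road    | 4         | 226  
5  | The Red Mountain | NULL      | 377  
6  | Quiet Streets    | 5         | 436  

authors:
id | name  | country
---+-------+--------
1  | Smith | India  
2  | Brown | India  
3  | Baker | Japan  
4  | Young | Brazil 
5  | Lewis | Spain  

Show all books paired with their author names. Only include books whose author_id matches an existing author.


INNER JOIN keeps only books rows whose author_id matches an id in authors. Walk through each book:
  - book 1 (The Last Train): author_id=4 -> matches Young
  - book 2 (The Iron Gate): author_id=4 -> matches Young
  - book 3 (The Glass Key): author_id=4 -> matches Young
  - book 4 (The Long Road): author_id=4 -> matches Young
  - book 5 (The Red Mountain): author_id=NULL, no match -> dropped
  - book 6 (Quiet Streets): author_id=5 -> matches Lewis
So 1 of 6 rows is dropped.

SQL:
SELECT a.title, b.name AS author
FROM books a
INNER JOIN authors b ON a.author_id = b.id

Result:
title          | author
---------------+-------
The Last Train | Young 
The Iron Gate  | Young 
The Glass Key  | Young 
The Long Road  | Young 
Quiet Streets  | Lewis 


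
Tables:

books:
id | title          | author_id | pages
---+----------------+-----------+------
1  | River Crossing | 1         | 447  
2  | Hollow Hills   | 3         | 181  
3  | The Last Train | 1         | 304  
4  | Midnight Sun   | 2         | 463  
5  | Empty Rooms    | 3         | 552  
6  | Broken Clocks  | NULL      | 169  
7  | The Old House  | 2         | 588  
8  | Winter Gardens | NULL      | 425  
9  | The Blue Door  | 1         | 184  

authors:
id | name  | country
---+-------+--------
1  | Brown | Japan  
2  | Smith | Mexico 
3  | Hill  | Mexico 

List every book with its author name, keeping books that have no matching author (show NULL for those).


LEFT JOIN keeps every row from books (the left table); where author_id has no match in authors, the author columns become NULL. Walk through each book:
  - book 1 (River Crossing): author_id=1 -> matches Brown
  - book 2 (Hollow Hills): author_id=3 -> matches Hill
  - book 3 (The Last Train): author_id=1 -> matches Brown
  - book 4 (Midnight Sun): author_id=2 -> matches Smith
  - book 5 (Empty Rooms): author_id=3 -> matches Hill
  - book 6 (Broken Clocks): author_id=NULL, no match -> kept with NULL
  - book 7 (The Old House): author_id=2 -> matches Smith
  - book 8 (Winter Gardens): author_id=NULL, no match -> kept with NULL
  - book 9 (The Blue Door): author_id=1 -> matches Brown
All 9 rows appear; 2 have NULL author.

SQL:
SELECT a.title, b.name AS author
FROM books a
LEFT JOIN authors b ON a.author_id = b.id

Result:
title          | author
---------------+-------
River Crossing | Brown 
Hollow Hills   | Hill  
The Last Train | Brown 
Midnight Sun   | Smith 
Empty Rooms    | Hill  
Broken Clocks  | NULL  
The Old House  | Smith 
Winter Gardens | NULL  
The Blue Door  | Brown 


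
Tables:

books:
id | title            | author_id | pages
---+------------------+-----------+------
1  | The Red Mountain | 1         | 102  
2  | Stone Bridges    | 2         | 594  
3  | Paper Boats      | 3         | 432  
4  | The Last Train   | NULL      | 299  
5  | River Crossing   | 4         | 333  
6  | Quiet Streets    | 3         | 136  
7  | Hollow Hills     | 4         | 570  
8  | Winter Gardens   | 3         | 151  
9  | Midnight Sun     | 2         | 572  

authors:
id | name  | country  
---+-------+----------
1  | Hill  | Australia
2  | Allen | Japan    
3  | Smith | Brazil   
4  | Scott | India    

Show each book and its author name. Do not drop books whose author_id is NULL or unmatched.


LEFT JOIN keeps every row from books (the left table); where author_id has no match in authors, the author columns become NULL. Walk through each book:
  - book 1 (The Red Mountain): author_id=1 -> matches Hill
  - book 2 (Stone Bridges): author_id=2 -> matches Allen
  - book 3 (Paper Boats): author_id=3 -> matches Smith
  - book 4 (The Last Train): author_id=NULL, no match -> kept with NULL
  - book 5 (River Crossing): author_id=4 -> matches Scott
  - book 6 (Quiet Streets): author_id=3 -> matches Smith
  - book 7 (Hollow Hills): author_id=4 -> matches Scott
  - book 8 (Winter Gardens): author_id=3 -> matches Smith
  - book 9 (Midnight Sun): author_id=2 -> matches Allen
All 9 rows appear; 1 has NULL author.

SQL:
SELECT a.title, b.name AS author
FROM books a
LEFT JOIN authors b ON a.author_id = b.id

Result:
title            | author
-----------------+-------
The Red Mountain | Hill  
Stone Bridges    | Allen 
Paper Boats      | Smith 
The Last Train   | NULL  
River Crossing   | Scott 
Quiet Streets    | Smith 
Hollow Hills     | Scott 
Winter Gardens   | Smith 
Midnight Sun     | Allen 


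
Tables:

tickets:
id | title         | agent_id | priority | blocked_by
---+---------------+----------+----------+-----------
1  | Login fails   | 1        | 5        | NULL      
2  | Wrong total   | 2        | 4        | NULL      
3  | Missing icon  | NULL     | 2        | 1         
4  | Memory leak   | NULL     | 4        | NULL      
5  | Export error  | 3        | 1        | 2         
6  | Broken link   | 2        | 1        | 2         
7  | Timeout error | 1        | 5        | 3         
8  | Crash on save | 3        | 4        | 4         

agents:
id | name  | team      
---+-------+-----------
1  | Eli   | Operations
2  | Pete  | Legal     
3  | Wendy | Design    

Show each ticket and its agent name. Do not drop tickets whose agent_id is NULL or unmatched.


LEFT JOIN keeps every row from tickets (the left table); where agent_id has no match in agents, the agent columns become NULL. Walk through each ticket:
  - ticket 1 (Login fails): agent_id=1 -> matches Eli
  - ticket 2 (Wrong total): agent_id=2 -> matches Pete
  - ticket 3 (Missing icon): agent_id=NULL, no match -> kept with NULL
  - ticket 4 (Memory leak): agent_id=NULL, no match -> kept with NULL
  - ticket 5 (Export error): agent_id=3 -> matches Wendy
  - ticket 6 (Broken link): agent_id=2 -> matches Pete
  - ticket 7 (Timeout error): agent_id=1 -> matches Eli
  - ticket 8 (Crash on save): agent_id=3 -> matches Wendy
All 8 rows appear; 2 have NULL agent.

SQL:
SELECT a.title, b.name AS agent
FROM tickets a
LEFT JOIN agents b ON a.agent_id = b.id

Result:
title         | agent
--------------+------
Login fails   | Eli  
Wrong total   | Pete 
Missing icon  | NULL 
Memory leak   | NULL 
Export error  | Wendy
Broken link   | Pete 
Timeout error | Eli  
Crash on save | Wendy


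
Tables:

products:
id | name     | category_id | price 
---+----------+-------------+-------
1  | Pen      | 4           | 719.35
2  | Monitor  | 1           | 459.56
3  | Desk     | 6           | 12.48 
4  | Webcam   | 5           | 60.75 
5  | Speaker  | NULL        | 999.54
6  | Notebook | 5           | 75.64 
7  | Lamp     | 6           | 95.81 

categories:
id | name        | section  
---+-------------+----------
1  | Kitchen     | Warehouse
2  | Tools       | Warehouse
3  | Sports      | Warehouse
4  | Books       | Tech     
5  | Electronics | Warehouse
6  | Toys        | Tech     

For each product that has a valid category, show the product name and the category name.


INNER JOIN keeps only products rows whose category_id matches an id in categories. Walk through each product:
  - product 1 (Pen): category_id=4 -> matches Books
  - product 2 (Monitor): category_id=1 -> matches Kitchen
  - product 3 (Desk): category_id=6 -> matches Toys
  - product 4 (Webcam): category_id=5 -> matches Electronics
  - product 5 (Speaker): category_id=NULL, no match -> dropped
  - product 6 (Notebook): category_id=5 -> matches Electronics
  - product 7 (Lamp): category_id=6 -> matches Toys
So 1 of 7 rows is dropped.

SQL:
SELECT a.name, b.name AS category
FROM products a
INNER JOIN categories b ON a.category_id = b.id

Result:
name     | category   
---------+------------
Pen      | Books      
Monitor  | Kitchen    
Desk     | Toys       
Webcam   | Electronics
Notebook | Electronics
Lamp     | Toys       


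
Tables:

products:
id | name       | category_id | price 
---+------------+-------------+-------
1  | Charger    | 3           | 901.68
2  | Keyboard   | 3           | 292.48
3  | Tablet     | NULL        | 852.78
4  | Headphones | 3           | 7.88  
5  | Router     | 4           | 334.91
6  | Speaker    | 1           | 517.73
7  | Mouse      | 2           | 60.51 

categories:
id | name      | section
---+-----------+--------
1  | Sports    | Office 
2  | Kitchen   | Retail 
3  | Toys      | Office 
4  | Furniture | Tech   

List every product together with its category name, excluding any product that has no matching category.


INNER JOIN keeps only products rows whose category_id matches an id in categories. Walk through each product:
  - product 1 (Charger): category_id=3 -> matches Toys
  - product 2 (Keyboard): category_id=3 -> matches Toys
  - product 3 (Tablet): category_id=NULL, no match -> dropped
  - product 4 (Headphones): category_id=3 -> matches Toys
  - product 5 (Router): category_id=4 -> matches Furniture
  - product 6 (Speaker): category_id=1 -> matches Sports
  - product 7 (Mouse): category_id=2 -> matches Kitchen
So 1 of 7 rows is dropped.

SQL:
SELECT a.name, b.name AS category
FROM products a
INNER JOIN categories b ON a.category_id = b.id

Result:
name       | category 
-----------+----------
Charger    | Toys     
Keyboard   | Toys     
Headphones | Toys     
Router     | Furniture
Speaker    | Sports   
Mouse      | Kitchen  


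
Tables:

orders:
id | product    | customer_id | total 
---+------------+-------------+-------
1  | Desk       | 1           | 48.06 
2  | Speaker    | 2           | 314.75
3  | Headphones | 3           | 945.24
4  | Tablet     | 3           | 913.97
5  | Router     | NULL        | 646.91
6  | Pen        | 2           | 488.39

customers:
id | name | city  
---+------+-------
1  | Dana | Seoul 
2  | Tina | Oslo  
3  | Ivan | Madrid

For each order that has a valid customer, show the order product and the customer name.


INNER JOIN keeps only orders rows whose customer_id matches an id in customers. Walk through each order:
  - order 1 (Desk): customer_id=1 -> matches Dana
  - order 2 (Speaker): customer_id=2 -> matches Tina
  - order 3 (Headphones): customer_id=3 -> matches Ivan
  - order 4 (Tablet): customer_id=3 -> matches Ivan
  - order 5 (Router): customer_id=NULL, no match -> dropped
  - order 6 (Pen): customer_id=2 -> matches Tina
So 1 of 6 rows is dropped.

SQL:
SELECT a.product, b.name AS customer
FROM orders a
INNER JOIN customers b ON a.customer_id = b.id

Result:
product    | customer
-----------+---------
Desk       | Dana    
Speaker    | Tina    
Headphones | Ivan    
Tablet     | Ivan    
Pen        | Tina    


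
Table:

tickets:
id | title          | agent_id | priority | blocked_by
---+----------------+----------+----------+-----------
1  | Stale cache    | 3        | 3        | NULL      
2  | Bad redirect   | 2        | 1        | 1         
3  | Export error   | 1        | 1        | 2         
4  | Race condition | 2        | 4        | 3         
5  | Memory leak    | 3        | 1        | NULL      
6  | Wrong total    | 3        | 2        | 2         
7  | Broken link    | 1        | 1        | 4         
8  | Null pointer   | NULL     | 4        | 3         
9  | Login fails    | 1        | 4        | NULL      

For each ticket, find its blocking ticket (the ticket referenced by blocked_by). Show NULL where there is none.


This is a self-join: tickets is joined to a second copy of itself, matching each row's blocked_by to another row's id. Use LEFT JOIN so rows with blocked_by=NULL are kept.
  - ticket 1 (Stale cache): blocked_by=NULL -> NULL
  - ticket 2 (Bad redirect): blocked_by=1 -> Stale cache
  - ticket 3 (Export error): blocked_by=2 -> Bad redirect
  - ticket 4 (Race condition): blocked_by=3 -> Export error
  - ticket 5 (Memory leak): blocked_by=NULL -> NULL
  - ticket 6 (Wrong total): blocked_by=2 -> Bad redirect
  - ticket 7 (Broken link): blocked_by=4 -> Race condition
  - ticket 8 (Null pointer): blocked_by=3 -> Export error
  - ticket 9 (Login fails): blocked_by=NULL -> NULL

SQL:
SELECT a.title AS item, b.title AS blocked_by
FROM tickets a
LEFT JOIN tickets b ON a.blocked_by = b.id

Result:
item           | blocked_by    
---------------+---------------
Stale cache    | NULL          
Bad redirect   | Stale cache   
Export error   | Bad redirect  
Race condition | Export error  
Memory leak    | NULL          
Wrong total    | Bad redirect  
Broken link    | Race condition
Null pointer   | Export error  
Login fails    | NULL          


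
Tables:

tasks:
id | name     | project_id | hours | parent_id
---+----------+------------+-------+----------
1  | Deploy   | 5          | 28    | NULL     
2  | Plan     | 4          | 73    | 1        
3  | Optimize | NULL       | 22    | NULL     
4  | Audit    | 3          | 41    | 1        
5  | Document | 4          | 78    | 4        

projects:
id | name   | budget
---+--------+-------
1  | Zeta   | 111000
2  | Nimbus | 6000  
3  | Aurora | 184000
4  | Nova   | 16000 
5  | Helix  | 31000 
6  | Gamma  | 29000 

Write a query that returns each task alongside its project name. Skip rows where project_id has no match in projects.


INNER JOIN keeps only tasks rows whose project_id matches an id in projects. Walk through each task:
  - task 1 (Deploy): project_id=5 -> matches Helix
  - task 2 (Plan): project_id=4 -> matches Nova
  - task 3 (Optimize): project_id=NULL, no match -> dropped
  - task 4 (Audit): project_id=3 -> matches Aurora
  - task 5 (Document): project_id=4 -> matches Nova
So 1 of 5 rows is dropped.

SQL:
SELECT a.name, b.name AS project
FROM tasks a
INNER JOIN projects b ON a.project_id = b.id

Result:
name     | project
---------+--------
Deploy   | Helix  
Plan     | Nova   
Audit    | Aurora 
Document | Nova   


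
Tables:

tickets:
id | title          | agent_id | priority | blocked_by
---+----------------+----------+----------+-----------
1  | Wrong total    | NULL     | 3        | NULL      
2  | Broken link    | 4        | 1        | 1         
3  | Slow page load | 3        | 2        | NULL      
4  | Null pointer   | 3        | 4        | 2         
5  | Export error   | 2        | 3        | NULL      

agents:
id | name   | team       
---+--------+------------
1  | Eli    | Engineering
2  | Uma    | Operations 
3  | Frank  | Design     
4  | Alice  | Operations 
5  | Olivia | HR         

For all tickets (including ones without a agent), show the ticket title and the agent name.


LEFT JOIN keeps every row from tickets (the left table); where agent_id has no match in agents, the agent columns become NULL. Walk through each ticket:
  - ticket 1 (Wrong total): agent_id=NULL, no match -> kept with NULL
  - ticket 2 (Broken link): agent_id=4 -> matches Alice
  - ticket 3 (Slow page load): agent_id=3 -> matches Frank
  - ticket 4 (Null pointer): agent_id=3 -> matches Frank
  - ticket 5 (Export error): agent_id=2 -> matches Uma
All 5 rows appear; 1 has NULL agent.

SQL:
SELECT a.title, b.name AS agent
FROM tickets a
LEFT JOIN agents b ON a.agent_id = b.id

Result:
title          | agent
---------------+------
Wrong total    | NULL 
Broken link    | Alice
Slow page load | Frank
Null pointer   | Frank
Export error   | Uma  


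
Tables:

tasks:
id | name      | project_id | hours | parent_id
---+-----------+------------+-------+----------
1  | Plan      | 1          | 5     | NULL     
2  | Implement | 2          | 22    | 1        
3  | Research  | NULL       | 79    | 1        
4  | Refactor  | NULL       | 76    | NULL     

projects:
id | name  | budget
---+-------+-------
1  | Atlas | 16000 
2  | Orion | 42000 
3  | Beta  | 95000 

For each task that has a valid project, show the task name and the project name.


INNER JOIN keeps only tasks rows whose project_id matches an id in projects. Walk through each task:
  - task 1 (Plan): project_id=1 -> matches Atlas
  - task 2 (Implement): project_id=2 -> matches Orion
  - task 3 (Research): project_id=NULL, no match -> dropped
  - task 4 (Refactor): project_id=NULL, no match -> dropped
So 2 of 4 rows are dropped.

SQL:
SELECT a.name, b.name AS project
FROM tasks a
INNER JOIN projects b ON a.project_id = b.id

Result:
name      | project
----------+--------
Plan      | Atlas  
Implement | Orion  


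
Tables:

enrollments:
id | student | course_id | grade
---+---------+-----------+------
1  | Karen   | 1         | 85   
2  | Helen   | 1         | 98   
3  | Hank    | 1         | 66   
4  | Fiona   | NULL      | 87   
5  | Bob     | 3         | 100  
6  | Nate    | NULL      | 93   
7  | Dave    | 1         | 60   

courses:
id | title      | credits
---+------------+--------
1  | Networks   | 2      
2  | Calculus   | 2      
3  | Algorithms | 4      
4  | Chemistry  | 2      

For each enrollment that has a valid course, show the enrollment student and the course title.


INNER JOIN keeps only enrollments rows whose course_id matches an id in courses. Walk through each enrollment:
  - enrollment 1 (Karen): course_id=1 -> matches Networks
  - enrollment 2 (Helen): course_id=1 -> matches Networks
  - enrollment 3 (Hank): course_id=1 -> matches Networks
  - enrollment 4 (Fiona): course_id=NULL, no match -> dropped
  - enrollment 5 (Bob): course_id=3 -> matches Algorithms
  - enrollment 6 (Nate): course_id=NULL, no match -> dropped
  - enrollment 7 (Dave): course_id=1 -> matches Networks
So 2 of 7 rows are dropped.

SQL:
SELECT a.student, b.title AS course
FROM enrollments a
INNER JOIN courses b ON a.course_id = b.id

Result:
student | course    
--------+-----------
Karen   | Networks  
Helen   | Networks  
Hank    | Networks  
Bob     | Algorithms
Dave    | Networks  


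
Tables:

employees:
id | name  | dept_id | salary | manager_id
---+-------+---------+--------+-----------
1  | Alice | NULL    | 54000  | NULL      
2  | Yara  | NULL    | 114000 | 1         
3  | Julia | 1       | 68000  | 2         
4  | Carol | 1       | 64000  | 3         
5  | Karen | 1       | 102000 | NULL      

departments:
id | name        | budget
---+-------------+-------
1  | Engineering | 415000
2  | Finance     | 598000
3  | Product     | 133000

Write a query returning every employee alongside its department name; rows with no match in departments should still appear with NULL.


LEFT JOIN keeps every row from employees (the left table); where dept_id has no match in departments, the department columns become NULL. Walk through each employee:
  - employee 1 (Alice): dept_id=NULL, no match -> kept with NULL
  - employee 2 (Yara): dept_id=NULL, no match -> kept with NULL
  - employee 3 (Julia): dept_id=1 -> matches Engineering
  - employee 4 (Carol): dept_id=1 -> matches Engineering
  - employee 5 (Karen): dept_id=1 -> matches Engineering
All 5 rows appear; 2 have NULL department.

SQL:
SELECT a.name, b.name AS department
FROM employees a
LEFT JOIN departments b ON a.dept_id = b.id

Result:
name  | department 
------+------------
Alice | NULL       
Yara  | NULL       
Julia | Engineering
Carol | Engineering
Karen | Engineering


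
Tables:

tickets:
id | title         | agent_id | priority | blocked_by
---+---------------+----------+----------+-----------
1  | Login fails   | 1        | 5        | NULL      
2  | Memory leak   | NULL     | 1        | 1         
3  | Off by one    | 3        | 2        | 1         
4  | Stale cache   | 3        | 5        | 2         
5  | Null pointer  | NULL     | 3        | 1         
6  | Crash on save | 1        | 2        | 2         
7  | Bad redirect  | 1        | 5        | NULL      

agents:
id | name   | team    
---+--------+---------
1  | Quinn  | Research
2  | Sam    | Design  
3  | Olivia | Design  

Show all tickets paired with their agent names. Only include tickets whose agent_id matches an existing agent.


INNER JOIN keeps only tickets rows whose agent_id matches an id in agents. Walk through each ticket:
  - ticket 1 (Login fails): agent_id=1 -> matches Quinn
  - ticket 2 (Memory leak): agent_id=NULL, no match -> dropped
  - ticket 3 (Off by one): agent_id=3 -> matches Olivia
  - ticket 4 (Stale cache): agent_id=3 -> matches Olivia
  - ticket 5 (Null pointer): agent_id=NULL, no match -> dropped
  - ticket 6 (Crash on save): agent_id=1 -> matches Quinn
  - ticket 7 (Bad redirect): agent_id=1 -> matches Quinn
So 2 of 7 rows are dropped.

SQL:
SELECT a.title, b.name AS agent
FROM tickets a
INNER JOIN agents b ON a.agent_id = b.id

Result:
title         | agent 
--------------+-------
Login fails   | Quinn 
Off by one    | Olivia
Stale cache   | Olivia
Crash on save | Quinn 
Bad redirect  | Quinn 


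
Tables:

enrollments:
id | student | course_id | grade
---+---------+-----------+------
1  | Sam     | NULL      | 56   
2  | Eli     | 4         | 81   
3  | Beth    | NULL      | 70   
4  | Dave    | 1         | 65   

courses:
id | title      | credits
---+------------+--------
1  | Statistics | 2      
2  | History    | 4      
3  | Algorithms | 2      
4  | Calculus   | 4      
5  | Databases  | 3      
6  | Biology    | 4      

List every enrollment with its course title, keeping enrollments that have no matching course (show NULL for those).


LEFT JOIN keeps every row from enrollments (the left table); where course_id has no match in courses, the course columns become NULL. Walk through each enrollment:
  - enrollment 1 (Sam): course_id=NULL, no match -> kept with NULL
  - enrollment 2 (Eli): course_id=4 -> matches Calculus
  - enrollment 3 (Beth): course_id=NULL, no match -> kept with NULL
  - enrollment 4 (Dave): course_id=1 -> matches Statistics
All 4 rows appear; 2 have NULL course.

SQL:
SELECT a.student, b.title AS course
FROM enrollments a
LEFT JOIN courses b ON a.course_id = b.id

Result:
student | course    
--------+-----------
Sam     | NULL      
Eli     | Calculus  
Beth    | NULL      
Dave    | Statistics


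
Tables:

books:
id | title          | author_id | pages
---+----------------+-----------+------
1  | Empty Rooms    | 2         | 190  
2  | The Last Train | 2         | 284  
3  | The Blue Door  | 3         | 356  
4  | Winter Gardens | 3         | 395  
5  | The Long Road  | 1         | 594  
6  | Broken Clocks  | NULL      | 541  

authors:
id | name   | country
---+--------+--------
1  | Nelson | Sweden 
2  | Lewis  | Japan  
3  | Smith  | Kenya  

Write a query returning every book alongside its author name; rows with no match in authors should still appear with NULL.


LEFT JOIN keeps every row from books (the left table); where author_id has no match in authors, the author columns become NULL. Walk through each book:
  - book 1 (Empty Rooms): author_id=2 -> matches Lewis
  - book 2 (The Last Train): author_id=2 -> matches Lewis
  - book 3 (The Blue Door): author_id=3 -> matches Smith
  - book 4 (Winter Gardens): author_id=3 -> matches Smith
  - book 5 (The Long Road): author_id=1 -> matches Nelson
  - book 6 (Broken Clocks): author_id=NULL, no match -> kept with NULL
All 6 rows appear; 1 has NULL author.

SQL:
SELECT a.title, b.name AS author
FROM books a
LEFT JOIN authors b ON a.author_id = b.id

Result:
title          | author
---------------+-------
Empty Rooms    | Lewis 
The Last Train | Lewis 
The Blue Door  | Smith 
Winter Gardens | Smith 
The Long Road  | Nelson
Broken Clocks  | NULL  


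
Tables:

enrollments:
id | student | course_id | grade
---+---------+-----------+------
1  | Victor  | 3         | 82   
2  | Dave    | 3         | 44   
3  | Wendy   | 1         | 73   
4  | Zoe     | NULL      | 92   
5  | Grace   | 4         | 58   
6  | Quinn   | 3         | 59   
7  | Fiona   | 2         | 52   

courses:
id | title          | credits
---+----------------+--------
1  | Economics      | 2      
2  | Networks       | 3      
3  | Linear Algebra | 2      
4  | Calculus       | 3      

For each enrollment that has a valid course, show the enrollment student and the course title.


INNER JOIN keeps only enrollments rows whose course_id matches an id in courses. Walk through each enrollment:
  - enrollment 1 (Victor): course_id=3 -> matches Linear Algebra
  - enrollment 2 (Dave): course_id=3 -> matches Linear Algebra
  - enrollment 3 (Wendy): course_id=1 -> matches Economics
  - enrollment 4 (Zoe): course_id=NULL, no match -> dropped
  - enrollment 5 (Grace): course_id=4 -> matches Calculus
  - enrollment 6 (Quinn): course_id=3 -> matches Linear Algebra
  - enrollment 7 (Fiona): course_id=2 -> matches Networks
So 1 of 7 rows is dropped.

SQL:
SELECT a.student, b.title AS course
FROM enrollments a
INNER JOIN courses b ON a.course_id = b.id

Result:
student | course        
--------+---------------
Victor  | Linear Algebra
Dave    | Linear Algebra
Wendy   | Economics     
Grace   | Calculus      
Quinn   | Linear Algebra
Fiona   | Networks      


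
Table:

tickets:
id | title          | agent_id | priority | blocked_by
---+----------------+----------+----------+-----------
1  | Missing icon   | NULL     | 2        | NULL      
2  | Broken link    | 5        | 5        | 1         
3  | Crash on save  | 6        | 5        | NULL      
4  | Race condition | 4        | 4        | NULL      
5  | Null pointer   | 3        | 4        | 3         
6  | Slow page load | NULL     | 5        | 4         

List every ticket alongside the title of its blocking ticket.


This is a self-join: tickets is joined to a second copy of itself, matching each row's blocked_by to another row's id. Use LEFT JOIN so rows with blocked_by=NULL are kept.
  - ticket 1 (Missing icon): blocked_by=NULL -> NULL
  - ticket 2 (Broken link): blocked_by=1 -> Missing icon
  - ticket 3 (Crash on save): blocked_by=NULL -> NULL
  - ticket 4 (Race condition): blocked_by=NULL -> NULL
  - ticket 5 (Null pointer): blocked_by=3 -> Crash on save
  - ticket 6 (Slow page load): blocked_by=4 -> Race condition

SQL:
SELECT a.title AS item, b.title AS blocked_by
FROM tickets a
LEFT JOIN tickets b ON a.blocked_by = b.id

Result:
item           | blocked_by    
---------------+---------------
Missing icon   | NULL          
Broken link    | Missing icon  
Crash on save  | NULL          
Race condition | NULL          
Null pointer   | Crash on save 
Slow page load | Race condition


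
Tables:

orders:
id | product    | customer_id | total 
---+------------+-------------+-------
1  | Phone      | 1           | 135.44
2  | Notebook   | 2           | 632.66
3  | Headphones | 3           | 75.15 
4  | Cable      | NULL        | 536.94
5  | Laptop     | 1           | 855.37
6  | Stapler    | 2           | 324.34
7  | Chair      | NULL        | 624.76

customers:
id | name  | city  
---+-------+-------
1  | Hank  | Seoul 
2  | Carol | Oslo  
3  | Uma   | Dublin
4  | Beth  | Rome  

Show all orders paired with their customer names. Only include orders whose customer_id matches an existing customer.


INNER JOIN keeps only orders rows whose customer_id matches an id in customers. Walk through each order:
  - order 1 (Phone): customer_id=1 -> matches Hank
  - order 2 (Notebook): customer_id=2 -> matches Carol
  - order 3 (Headphones): customer_id=3 -> matches Uma
  - order 4 (Cable): customer_id=NULL, no match -> dropped
  - order 5 (Laptop): customer_id=1 -> matches Hank
  - order 6 (Stapler): customer_id=2 -> matches Carol
  - order 7 (Chair): customer_id=NULL, no match -> dropped
So 2 of 7 rows are dropped.

SQL:
SELECT a.product, b.name AS customer
FROM orders a
INNER JOIN customers b ON a.customer_id = b.id

Result:
product    | customer
-----------+---------
Phone      | Hank    
Notebook   | Carol   
Headphones | Uma     
Laptop     | Hank    
Stapler    | Carol   


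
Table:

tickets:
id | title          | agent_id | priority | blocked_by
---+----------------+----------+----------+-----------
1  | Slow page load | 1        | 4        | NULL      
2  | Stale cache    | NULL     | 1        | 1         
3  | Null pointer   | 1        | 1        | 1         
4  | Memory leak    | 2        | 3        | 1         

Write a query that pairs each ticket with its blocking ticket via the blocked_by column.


This is a self-join: tickets is joined to a second copy of itself, matching each row's blocked_by to another row's id. Use LEFT JOIN so rows with blocked_by=NULL are kept.
  - ticket 1 (Slow page load): blocked_by=NULL -> NULL
  - ticket 2 (Stale cache): blocked_by=1 -> Slow page load
  - ticket 3 (Null pointer): blocked_by=1 -> Slow page load
  - ticket 4 (Memory leak): blocked_by=1 -> Slow page load

SQL:
SELECT a.title AS item, b.title AS blocked_by
FROM tickets a
LEFT JOIN tickets b ON a.blocked_by = b.id

Result:
item           | blocked_by    
---------------+---------------
Slow page load | NULL          
Stale cache    | Slow page load
Null pointer   | Slow page load
Memory leak    | Slow page load


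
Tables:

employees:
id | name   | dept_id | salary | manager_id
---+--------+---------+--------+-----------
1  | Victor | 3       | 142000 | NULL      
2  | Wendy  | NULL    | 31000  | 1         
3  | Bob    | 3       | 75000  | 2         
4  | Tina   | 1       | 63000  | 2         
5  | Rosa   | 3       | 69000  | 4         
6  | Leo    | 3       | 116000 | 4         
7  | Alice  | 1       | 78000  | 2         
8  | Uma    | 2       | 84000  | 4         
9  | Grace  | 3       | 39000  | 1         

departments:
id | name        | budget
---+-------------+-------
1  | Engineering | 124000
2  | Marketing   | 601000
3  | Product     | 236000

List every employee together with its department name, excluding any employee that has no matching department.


INNER JOIN keeps only employees rows whose dept_id matches an id in departments. Walk through each employee:
  - employee 1 (Victor): dept_id=3 -> matches Product
  - employee 2 (Wendy): dept_id=NULL, no match -> dropped
  - employee 3 (Bob): dept_id=3 -> matches Product
  - employee 4 (Tina): dept_id=1 -> matches Engineering
  - employee 5 (Rosa): dept_id=3 -> matches Product
  - employee 6 (Leo): dept_id=3 -> matches Product
  - employee 7 (Alice): dept_id=1 -> matches Engineering
  - employee 8 (Uma): dept_id=2 -> matches Marketing
  - employee 9 (Grace): dept_id=3 -> matches Product
So 1 of 9 rows is dropped.

SQL:
SELECT a.name, b.name AS department
FROM employees a
INNER JOIN departments b ON a.dept_id = b.id

Result:
name   | department 
-------+------------
Victor | Product    
Bob    | Product    
Tina   | Engineering
Rosa   | Product    
Leo    | Product    
Alice  | Engineering
Uma    | Marketing  
Grace  | Product    
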